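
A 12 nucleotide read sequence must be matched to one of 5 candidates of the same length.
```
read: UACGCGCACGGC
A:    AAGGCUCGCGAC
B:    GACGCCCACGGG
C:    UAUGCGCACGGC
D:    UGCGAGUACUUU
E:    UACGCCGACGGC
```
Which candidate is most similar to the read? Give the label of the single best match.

Hamming distances to read — A: 5; B: 3; C: 1; D: 6; E: 2.
Smallest is C with 1 mismatch.

C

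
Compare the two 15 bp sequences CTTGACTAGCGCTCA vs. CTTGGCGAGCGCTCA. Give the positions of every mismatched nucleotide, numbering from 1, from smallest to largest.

Scanning 1-based: 5: A/G; 7: T/G.

5, 7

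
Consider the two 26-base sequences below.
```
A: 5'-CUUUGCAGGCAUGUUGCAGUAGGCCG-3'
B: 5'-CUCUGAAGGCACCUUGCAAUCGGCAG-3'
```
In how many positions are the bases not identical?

Mismatches (1-based): position 3: U→C; position 6: C→A; position 12: U→C; position 13: G→C; position 19: G→A; position 21: A→C; position 25: C→A.

7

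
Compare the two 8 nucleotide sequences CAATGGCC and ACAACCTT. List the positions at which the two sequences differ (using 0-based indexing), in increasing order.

0, 1, 3, 4, 5, 6, 7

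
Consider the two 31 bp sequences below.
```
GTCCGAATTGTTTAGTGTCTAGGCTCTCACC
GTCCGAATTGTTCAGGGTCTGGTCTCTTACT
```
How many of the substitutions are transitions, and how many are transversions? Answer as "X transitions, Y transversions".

Mismatches (1-based):
site 13: T→C (pyrimidine→pyrimidine, transition)
site 16: T→G (pyrimidine→purine, transversion)
site 21: A→G (purine→purine, transition)
site 23: G→T (purine→pyrimidine, transversion)
site 28: C→T (pyrimidine→pyrimidine, transition)
site 31: C→T (pyrimidine→pyrimidine, transition)

4 transitions, 2 transversions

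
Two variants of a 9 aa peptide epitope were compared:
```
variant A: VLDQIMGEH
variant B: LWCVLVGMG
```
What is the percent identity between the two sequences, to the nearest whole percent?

Mismatches at positions 1, 2, 3, 4, 5, 6, 8, 9 (1-based): 8 of 9.
Identical positions: 1/9 = 11.11% → 11%.

11%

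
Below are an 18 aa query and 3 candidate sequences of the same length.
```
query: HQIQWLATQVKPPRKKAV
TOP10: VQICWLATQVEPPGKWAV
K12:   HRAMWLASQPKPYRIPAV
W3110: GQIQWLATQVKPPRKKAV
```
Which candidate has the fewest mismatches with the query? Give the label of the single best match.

TOP10 differs at 5 positions; K12 differs at 8 positions; W3110 differs at 1 position. The closest is W3110.

W3110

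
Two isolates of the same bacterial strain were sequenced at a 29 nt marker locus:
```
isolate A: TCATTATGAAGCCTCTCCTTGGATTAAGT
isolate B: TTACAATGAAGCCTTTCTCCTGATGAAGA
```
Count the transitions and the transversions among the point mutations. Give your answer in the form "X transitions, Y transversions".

6 transitions, 4 transversions

Transitions (purine↔purine or pyrimidine↔pyrimidine): 2 C→T, 4 T→C, 15 C→T, 18 C→T, 19 T→C, 20 T→C.
Transversions (purine↔pyrimidine): 5 T→A, 21 G→T, 25 T→G, 29 T→A.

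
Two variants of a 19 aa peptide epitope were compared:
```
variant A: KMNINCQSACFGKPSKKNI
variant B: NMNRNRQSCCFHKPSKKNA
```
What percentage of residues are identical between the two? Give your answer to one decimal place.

68.4%

6 positions differ (1, 4, 6, 9, 12, 19), so 13 of 19 match: 13/19 = 68.42%.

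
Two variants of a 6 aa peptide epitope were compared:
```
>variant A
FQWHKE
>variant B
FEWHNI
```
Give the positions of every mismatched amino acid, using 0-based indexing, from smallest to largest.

1, 4, 5

Differences at position 1 (Q→E), position 4 (K→N), position 5 (E→I).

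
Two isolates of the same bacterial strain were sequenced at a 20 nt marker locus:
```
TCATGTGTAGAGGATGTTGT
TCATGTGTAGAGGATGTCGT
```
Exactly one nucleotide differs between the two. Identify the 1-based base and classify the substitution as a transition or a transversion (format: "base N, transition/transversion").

base 18, transition

The sequences differ only at base 18: T→C (pyrimidine→pyrimidine), a transition.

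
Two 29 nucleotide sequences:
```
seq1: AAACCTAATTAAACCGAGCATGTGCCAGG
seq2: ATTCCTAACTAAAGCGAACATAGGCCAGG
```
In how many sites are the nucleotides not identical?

Comparing position by position, 7 sites differ: 2 (A/T), 3 (A/T), 9 (T/C), 14 (C/G), 18 (G/A), 22 (G/A), 23 (T/G).

7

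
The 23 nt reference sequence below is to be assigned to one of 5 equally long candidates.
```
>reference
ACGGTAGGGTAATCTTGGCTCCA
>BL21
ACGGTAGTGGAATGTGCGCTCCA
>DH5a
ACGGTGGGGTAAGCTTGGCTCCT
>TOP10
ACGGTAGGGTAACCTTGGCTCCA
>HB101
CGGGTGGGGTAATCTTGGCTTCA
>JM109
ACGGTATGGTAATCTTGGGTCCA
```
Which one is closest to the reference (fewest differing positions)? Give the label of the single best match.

Hamming distances to reference — BL21: 5; DH5a: 3; TOP10: 1; HB101: 4; JM109: 2.
Smallest is TOP10 with 1 mismatch.

TOP10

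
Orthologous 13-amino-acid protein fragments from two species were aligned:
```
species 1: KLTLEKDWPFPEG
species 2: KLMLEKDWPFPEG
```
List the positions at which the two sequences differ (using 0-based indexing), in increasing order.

2

Scanning 0-based: 2: T/M.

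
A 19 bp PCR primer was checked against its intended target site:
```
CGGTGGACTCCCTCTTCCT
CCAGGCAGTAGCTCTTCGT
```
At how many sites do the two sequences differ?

The sequences differ at sites 2, 3, 4, 6, 8, 10, 11, 18 (1-based) — 8 in total.

8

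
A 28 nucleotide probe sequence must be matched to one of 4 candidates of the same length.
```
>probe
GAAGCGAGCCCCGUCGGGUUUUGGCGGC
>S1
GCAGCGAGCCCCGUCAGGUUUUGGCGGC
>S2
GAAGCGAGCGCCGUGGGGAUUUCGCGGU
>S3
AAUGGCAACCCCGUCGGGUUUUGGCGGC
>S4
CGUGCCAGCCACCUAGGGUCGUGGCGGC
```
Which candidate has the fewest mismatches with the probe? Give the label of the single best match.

S1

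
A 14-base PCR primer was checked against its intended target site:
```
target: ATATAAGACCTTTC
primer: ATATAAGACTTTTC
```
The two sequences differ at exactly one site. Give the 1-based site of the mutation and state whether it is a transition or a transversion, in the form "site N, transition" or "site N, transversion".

The sequences differ only at site 10: C→T (pyrimidine→pyrimidine), a transition.

site 10, transition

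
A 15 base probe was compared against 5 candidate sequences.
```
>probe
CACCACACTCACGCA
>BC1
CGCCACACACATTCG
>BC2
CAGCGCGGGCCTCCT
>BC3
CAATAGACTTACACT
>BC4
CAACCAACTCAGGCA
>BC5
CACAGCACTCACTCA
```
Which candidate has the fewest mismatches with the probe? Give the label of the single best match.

Hamming distances to probe — BC1: 5; BC2: 9; BC3: 6; BC4: 4; BC5: 3.
Smallest is BC5 with 3 mismatches.

BC5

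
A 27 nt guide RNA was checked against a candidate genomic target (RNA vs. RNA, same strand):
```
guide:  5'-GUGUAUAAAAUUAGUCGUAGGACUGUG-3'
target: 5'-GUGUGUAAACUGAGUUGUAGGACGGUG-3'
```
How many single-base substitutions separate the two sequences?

5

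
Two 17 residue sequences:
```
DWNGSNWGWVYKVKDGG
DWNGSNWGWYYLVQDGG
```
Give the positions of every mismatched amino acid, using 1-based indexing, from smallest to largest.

10, 12, 14

Differences at position 10 (V→Y), position 12 (K→L), position 14 (K→Q).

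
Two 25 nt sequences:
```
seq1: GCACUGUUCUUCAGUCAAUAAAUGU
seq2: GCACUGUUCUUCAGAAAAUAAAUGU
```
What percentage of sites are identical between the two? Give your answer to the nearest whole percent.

92%

Mismatches at positions 15, 16 (1-based): 2 of 25.
Identical positions: 23/25 = 92% → 92%.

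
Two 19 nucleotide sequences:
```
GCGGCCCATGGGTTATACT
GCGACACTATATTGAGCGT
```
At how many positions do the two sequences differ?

The sequences differ at positions 4, 6, 8, 9, 10, 11, 12, 14, 16, 17, 18 (1-based) — 11 in total.

11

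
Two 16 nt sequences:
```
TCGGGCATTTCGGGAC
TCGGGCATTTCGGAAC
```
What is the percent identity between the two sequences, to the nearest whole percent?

94%

Mismatch at position 14 (1-based): 1 of 16.
Identical positions: 15/16 = 93.75% → 94%.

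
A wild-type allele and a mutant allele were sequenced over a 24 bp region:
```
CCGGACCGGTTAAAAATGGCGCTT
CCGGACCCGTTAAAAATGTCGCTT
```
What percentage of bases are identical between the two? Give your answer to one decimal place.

Mismatches at positions 8, 19 (1-based): 2 of 24.
Identical positions: 22/24 = 91.67% → 91.7%.

91.7%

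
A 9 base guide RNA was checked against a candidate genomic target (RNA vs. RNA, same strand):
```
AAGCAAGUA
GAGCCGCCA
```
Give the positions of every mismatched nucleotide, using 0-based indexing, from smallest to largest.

0, 4, 5, 6, 7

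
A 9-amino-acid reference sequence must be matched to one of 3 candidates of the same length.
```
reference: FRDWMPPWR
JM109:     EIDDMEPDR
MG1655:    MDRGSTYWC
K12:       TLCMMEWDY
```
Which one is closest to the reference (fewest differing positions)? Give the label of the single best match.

JM109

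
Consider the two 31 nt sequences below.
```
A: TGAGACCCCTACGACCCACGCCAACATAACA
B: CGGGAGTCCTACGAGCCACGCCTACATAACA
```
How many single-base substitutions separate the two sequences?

6

Mismatches (1-based): site 1: T→C; site 3: A→G; site 6: C→G; site 7: C→T; site 15: C→G; site 23: A→T.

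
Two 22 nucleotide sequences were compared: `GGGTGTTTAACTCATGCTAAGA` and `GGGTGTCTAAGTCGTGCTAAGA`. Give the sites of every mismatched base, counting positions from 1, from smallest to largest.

7, 11, 14

Differences at site 7 (T→C), site 11 (C→G), site 14 (A→G).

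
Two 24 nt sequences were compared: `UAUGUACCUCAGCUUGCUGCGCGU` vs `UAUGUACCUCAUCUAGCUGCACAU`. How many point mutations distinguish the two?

4

The sequences differ at bases 12, 15, 21, 23 (1-based) — 4 in total.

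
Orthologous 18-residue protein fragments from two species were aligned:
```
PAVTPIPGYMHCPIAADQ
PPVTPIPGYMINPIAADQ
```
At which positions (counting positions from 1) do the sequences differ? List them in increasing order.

2, 11, 12

Differences at position 2 (A→P), position 11 (H→I), position 12 (C→N).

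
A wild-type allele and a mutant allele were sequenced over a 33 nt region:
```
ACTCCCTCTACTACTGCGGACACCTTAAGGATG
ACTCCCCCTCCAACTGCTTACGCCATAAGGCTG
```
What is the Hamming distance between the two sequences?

Comparing position by position, 8 positions differ: 7 (T/C), 10 (A/C), 12 (T/A), 18 (G/T), 19 (G/T), 22 (A/G), 25 (T/A), 31 (A/C).

8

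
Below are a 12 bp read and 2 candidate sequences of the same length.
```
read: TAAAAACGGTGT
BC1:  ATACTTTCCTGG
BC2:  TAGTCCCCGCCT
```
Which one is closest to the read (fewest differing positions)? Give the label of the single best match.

BC2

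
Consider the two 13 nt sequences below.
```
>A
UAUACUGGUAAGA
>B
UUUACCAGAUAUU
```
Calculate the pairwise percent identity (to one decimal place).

7 positions differ (2, 6, 7, 9, 10, 12, 13), so 6 of 13 match: 6/13 = 46.15%.

46.2%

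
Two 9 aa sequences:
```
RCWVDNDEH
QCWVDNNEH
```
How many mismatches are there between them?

2

Mismatches (1-based): residue 1: R→Q; residue 7: D→N.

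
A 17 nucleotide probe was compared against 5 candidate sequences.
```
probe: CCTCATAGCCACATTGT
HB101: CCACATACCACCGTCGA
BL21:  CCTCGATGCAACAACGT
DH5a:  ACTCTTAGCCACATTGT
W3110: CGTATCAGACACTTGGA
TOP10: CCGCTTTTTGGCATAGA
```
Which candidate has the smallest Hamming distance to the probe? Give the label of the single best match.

Hamming distances to probe — HB101: 7; BL21: 6; DH5a: 2; W3110: 8; TOP10: 9.
Smallest is DH5a with 2 mismatches.

DH5a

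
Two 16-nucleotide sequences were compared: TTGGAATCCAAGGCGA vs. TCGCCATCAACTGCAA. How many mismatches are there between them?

The sequences differ at bases 2, 4, 5, 9, 11, 12, 15 (1-based) — 7 in total.

7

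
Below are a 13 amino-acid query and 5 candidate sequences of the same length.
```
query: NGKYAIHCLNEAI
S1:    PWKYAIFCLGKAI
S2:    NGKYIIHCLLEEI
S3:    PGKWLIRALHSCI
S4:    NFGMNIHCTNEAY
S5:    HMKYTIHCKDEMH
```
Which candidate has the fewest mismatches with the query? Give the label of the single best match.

S2

S1 differs at 5 residues; S2 differs at 3 residues; S3 differs at 8 residues; S4 differs at 6 residues; S5 differs at 7 residues. The closest is S2.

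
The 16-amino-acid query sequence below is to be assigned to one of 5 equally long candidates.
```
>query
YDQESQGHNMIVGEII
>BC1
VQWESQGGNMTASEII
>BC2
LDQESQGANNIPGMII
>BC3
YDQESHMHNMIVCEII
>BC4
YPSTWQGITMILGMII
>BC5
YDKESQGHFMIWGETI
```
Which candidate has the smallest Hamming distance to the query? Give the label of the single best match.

BC3

BC1 differs at 7 positions; BC2 differs at 5 positions; BC3 differs at 3 positions; BC4 differs at 8 positions; BC5 differs at 4 positions. The closest is BC3.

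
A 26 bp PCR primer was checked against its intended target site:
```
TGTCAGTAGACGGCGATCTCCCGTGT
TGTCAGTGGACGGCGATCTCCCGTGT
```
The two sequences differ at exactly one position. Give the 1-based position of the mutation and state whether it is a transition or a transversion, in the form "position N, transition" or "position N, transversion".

position 8, transition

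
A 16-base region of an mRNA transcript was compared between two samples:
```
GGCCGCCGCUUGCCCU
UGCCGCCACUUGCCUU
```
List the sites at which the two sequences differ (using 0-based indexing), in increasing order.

Scanning 0-based: 0: G/U; 7: G/A; 14: C/U.

0, 7, 14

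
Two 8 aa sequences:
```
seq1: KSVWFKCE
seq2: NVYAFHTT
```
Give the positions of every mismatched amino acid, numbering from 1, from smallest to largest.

1, 2, 3, 4, 6, 7, 8

Scanning 1-based: 1: K/N; 2: S/V; 3: V/Y; 4: W/A; 6: K/H; 7: C/T; 8: E/T.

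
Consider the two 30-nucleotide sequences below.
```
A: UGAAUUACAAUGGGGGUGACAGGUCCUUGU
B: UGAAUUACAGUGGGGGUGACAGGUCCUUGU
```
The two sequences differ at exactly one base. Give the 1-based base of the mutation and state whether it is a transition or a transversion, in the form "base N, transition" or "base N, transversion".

base 10, transition

Base 10 changes A→G. A is a purine and G is a purine, so this is a transition.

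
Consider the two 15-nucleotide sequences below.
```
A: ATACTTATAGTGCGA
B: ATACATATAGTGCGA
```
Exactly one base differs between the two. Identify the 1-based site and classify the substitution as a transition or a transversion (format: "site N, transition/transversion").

site 5, transversion

The sequences differ only at site 5: T→A (pyrimidine→purine), a transversion.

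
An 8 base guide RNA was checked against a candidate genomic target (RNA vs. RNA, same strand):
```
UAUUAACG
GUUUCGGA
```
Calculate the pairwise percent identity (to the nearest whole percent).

25%

Mismatches at positions 1, 2, 5, 6, 7, 8 (1-based): 6 of 8.
Identical positions: 2/8 = 25% → 25%.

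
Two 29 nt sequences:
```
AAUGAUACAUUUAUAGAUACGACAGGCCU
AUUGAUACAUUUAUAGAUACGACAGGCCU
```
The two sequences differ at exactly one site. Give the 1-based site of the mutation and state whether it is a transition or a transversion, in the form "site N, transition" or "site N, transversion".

site 2, transversion

Site 2 changes A→U. A is a purine and U is a pyrimidine, so this is a transversion.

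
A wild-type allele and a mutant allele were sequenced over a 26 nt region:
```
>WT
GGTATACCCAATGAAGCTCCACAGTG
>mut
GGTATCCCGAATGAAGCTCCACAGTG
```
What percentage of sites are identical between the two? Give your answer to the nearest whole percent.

92%

2 positions differ (6, 9), so 24 of 26 match: 24/26 = 92.31%.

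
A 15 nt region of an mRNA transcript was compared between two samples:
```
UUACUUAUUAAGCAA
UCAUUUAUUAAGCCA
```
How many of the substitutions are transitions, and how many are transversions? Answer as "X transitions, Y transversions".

Mismatches (1-based):
base 2: U→C (pyrimidine→pyrimidine, transition)
base 4: C→U (pyrimidine→pyrimidine, transition)
base 14: A→C (purine→pyrimidine, transversion)

2 transitions, 1 transversion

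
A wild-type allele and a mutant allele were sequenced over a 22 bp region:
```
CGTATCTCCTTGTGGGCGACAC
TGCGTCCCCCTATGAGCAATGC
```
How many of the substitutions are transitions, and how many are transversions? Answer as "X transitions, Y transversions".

Mismatches (1-based):
site 1: C→T (pyrimidine→pyrimidine, transition)
site 3: T→C (pyrimidine→pyrimidine, transition)
site 4: A→G (purine→purine, transition)
site 7: T→C (pyrimidine→pyrimidine, transition)
site 10: T→C (pyrimidine→pyrimidine, transition)
site 12: G→A (purine→purine, transition)
site 15: G→A (purine→purine, transition)
site 18: G→A (purine→purine, transition)
site 20: C→T (pyrimidine→pyrimidine, transition)
site 21: A→G (purine→purine, transition)

10 transitions, 0 transversions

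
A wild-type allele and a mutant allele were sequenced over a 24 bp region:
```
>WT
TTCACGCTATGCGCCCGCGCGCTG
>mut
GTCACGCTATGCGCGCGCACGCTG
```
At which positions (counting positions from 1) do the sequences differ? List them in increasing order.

1, 15, 19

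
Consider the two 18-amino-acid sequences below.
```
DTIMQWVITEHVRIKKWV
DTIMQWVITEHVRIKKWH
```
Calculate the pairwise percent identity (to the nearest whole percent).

94%

1 position differs (18), so 17 of 18 match: 17/18 = 94.44%.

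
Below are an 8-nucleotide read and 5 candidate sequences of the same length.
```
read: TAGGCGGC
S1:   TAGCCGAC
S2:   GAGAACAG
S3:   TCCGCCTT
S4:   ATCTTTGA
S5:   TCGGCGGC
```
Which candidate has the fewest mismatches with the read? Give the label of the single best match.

Hamming distances to read — S1: 2; S2: 6; S3: 5; S4: 7; S5: 1.
Smallest is S5 with 1 mismatch.

S5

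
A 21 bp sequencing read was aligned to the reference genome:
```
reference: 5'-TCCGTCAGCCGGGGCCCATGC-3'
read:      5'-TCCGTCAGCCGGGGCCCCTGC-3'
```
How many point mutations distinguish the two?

Mismatches (1-based): position 18: A→C.

1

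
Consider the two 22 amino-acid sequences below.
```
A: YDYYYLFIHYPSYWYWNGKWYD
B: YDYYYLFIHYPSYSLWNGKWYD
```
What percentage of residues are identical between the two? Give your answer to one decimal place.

90.9%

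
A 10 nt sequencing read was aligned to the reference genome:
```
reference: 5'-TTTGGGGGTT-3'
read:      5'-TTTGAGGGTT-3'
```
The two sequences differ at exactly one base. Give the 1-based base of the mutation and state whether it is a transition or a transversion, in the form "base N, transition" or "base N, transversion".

Base 5 changes G→A. G is a purine and A is a purine, so this is a transition.

base 5, transition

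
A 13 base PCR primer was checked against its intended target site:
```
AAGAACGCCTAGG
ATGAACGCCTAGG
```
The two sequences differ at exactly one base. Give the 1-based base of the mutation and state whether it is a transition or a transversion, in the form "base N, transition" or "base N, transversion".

Base 2 changes A→T. A is a purine and T is a pyrimidine, so this is a transversion.

base 2, transversion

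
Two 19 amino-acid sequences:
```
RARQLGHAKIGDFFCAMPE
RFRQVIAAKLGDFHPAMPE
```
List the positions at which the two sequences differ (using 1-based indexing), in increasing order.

Differences at position 2 (A→F), position 5 (L→V), position 6 (G→I), position 7 (H→A), position 10 (I→L), position 14 (F→H), position 15 (C→P).

2, 5, 6, 7, 10, 14, 15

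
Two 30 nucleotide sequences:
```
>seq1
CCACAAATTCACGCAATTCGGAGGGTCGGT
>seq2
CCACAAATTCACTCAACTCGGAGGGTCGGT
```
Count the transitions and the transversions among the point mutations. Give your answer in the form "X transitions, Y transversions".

Mismatches (1-based):
site 13: G→T (purine→pyrimidine, transversion)
site 17: T→C (pyrimidine→pyrimidine, transition)

1 transition, 1 transversion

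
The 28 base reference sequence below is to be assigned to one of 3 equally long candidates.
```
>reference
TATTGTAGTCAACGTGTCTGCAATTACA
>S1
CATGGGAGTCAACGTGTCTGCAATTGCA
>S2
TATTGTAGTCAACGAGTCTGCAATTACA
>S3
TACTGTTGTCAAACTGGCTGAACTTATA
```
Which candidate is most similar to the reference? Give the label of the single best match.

S2

Hamming distances to reference — S1: 4; S2: 1; S3: 8.
Smallest is S2 with 1 mismatch.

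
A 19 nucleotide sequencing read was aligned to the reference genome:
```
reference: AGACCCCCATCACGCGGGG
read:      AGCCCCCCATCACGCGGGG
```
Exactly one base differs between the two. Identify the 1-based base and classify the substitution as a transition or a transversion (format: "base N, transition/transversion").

Base 3 changes A→C. A is a purine and C is a pyrimidine, so this is a transversion.

base 3, transversion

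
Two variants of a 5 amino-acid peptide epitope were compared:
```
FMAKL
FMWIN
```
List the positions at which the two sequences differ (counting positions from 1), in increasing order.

Scanning 1-based: 3: A/W; 4: K/I; 5: L/N.

3, 4, 5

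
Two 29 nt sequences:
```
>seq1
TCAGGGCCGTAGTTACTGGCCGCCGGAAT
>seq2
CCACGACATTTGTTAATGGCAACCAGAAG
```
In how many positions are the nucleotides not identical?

Comparing position by position, 11 positions differ: 1 (T/C), 4 (G/C), 6 (G/A), 8 (C/A), 9 (G/T), 11 (A/T), 16 (C/A), 21 (C/A), 22 (G/A), 25 (G/A), 29 (T/G).

11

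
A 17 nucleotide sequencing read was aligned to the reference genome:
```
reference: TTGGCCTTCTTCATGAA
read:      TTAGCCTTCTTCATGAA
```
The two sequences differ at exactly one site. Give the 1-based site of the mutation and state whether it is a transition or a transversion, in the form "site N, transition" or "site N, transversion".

site 3, transition

Site 3 changes G→A. G is a purine and A is a purine, so this is a transition.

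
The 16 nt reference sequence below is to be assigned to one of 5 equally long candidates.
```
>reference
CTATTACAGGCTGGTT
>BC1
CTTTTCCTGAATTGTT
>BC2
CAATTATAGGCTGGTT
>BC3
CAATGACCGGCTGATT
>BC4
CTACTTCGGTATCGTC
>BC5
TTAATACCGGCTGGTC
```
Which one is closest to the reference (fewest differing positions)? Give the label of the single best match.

Hamming distances to reference — BC1: 6; BC2: 2; BC3: 4; BC4: 7; BC5: 4.
Smallest is BC2 with 2 mismatches.

BC2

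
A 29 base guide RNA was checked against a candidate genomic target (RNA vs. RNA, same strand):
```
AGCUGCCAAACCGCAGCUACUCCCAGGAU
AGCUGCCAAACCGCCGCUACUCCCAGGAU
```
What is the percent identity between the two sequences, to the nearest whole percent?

1 position differs (15), so 28 of 29 match: 28/29 = 96.55%.

97%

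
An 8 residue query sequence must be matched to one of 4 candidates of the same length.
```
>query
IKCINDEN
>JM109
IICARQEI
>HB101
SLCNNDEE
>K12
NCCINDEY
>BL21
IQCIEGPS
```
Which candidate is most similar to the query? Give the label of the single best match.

K12

Hamming distances to query — JM109: 5; HB101: 4; K12: 3; BL21: 5.
Smallest is K12 with 3 mismatches.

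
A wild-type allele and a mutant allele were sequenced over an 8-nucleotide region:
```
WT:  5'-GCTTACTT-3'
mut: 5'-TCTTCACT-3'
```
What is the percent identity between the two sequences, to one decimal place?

50.0%

4 positions differ (1, 5, 6, 7), so 4 of 8 match: 4/8 = 50%.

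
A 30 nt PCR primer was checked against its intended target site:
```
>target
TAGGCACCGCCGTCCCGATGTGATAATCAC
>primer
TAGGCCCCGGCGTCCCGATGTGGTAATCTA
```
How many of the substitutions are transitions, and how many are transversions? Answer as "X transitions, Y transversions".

Mismatches (1-based):
base 6: A→C (purine→pyrimidine, transversion)
base 10: C→G (pyrimidine→purine, transversion)
base 23: A→G (purine→purine, transition)
base 29: A→T (purine→pyrimidine, transversion)
base 30: C→A (pyrimidine→purine, transversion)

1 transition, 4 transversions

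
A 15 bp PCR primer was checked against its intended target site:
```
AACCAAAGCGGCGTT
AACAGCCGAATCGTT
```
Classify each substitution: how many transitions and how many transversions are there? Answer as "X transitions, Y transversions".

2 transitions, 5 transversions

Mismatches (1-based):
base 4: C→A (pyrimidine→purine, transversion)
base 5: A→G (purine→purine, transition)
base 6: A→C (purine→pyrimidine, transversion)
base 7: A→C (purine→pyrimidine, transversion)
base 9: C→A (pyrimidine→purine, transversion)
base 10: G→A (purine→purine, transition)
base 11: G→T (purine→pyrimidine, transversion)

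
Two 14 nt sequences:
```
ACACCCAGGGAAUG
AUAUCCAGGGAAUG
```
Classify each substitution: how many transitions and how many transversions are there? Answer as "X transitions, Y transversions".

Transitions (purine↔purine or pyrimidine↔pyrimidine): 2 C→U, 4 C→U.
Transversions (purine↔pyrimidine): none.

2 transitions, 0 transversions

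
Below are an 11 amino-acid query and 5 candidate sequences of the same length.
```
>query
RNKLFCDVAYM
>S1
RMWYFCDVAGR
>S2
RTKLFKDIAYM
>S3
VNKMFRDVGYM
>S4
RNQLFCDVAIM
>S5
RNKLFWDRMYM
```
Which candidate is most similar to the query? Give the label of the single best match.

S4

S1 differs at 5 residues; S2 differs at 3 residues; S3 differs at 4 residues; S4 differs at 2 residues; S5 differs at 3 residues. The closest is S4.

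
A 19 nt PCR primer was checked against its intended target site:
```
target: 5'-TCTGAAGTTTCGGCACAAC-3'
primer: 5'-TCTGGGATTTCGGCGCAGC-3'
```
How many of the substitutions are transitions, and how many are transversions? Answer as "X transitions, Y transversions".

5 transitions, 0 transversions

Transitions (purine↔purine or pyrimidine↔pyrimidine): 5 A→G, 6 A→G, 7 G→A, 15 A→G, 18 A→G.
Transversions (purine↔pyrimidine): none.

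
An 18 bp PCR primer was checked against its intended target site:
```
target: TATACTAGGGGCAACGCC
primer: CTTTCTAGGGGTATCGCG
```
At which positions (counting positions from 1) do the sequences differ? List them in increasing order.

1, 2, 4, 12, 14, 18

Scanning 1-based: 1: T/C; 2: A/T; 4: A/T; 12: C/T; 14: A/T; 18: C/G.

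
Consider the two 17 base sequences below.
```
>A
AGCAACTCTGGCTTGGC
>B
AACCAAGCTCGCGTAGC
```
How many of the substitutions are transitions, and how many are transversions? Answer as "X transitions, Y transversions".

Mismatches (1-based):
position 2: G→A (purine→purine, transition)
position 4: A→C (purine→pyrimidine, transversion)
position 6: C→A (pyrimidine→purine, transversion)
position 7: T→G (pyrimidine→purine, transversion)
position 10: G→C (purine→pyrimidine, transversion)
position 13: T→G (pyrimidine→purine, transversion)
position 15: G→A (purine→purine, transition)

2 transitions, 5 transversions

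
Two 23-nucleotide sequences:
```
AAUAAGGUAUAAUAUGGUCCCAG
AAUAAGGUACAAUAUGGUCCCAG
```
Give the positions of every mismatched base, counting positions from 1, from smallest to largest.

Differences at position 10 (U→C).

10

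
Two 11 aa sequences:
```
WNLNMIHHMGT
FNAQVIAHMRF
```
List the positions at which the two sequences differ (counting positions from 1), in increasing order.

Differences at position 1 (W→F), position 3 (L→A), position 4 (N→Q), position 5 (M→V), position 7 (H→A), position 10 (G→R), position 11 (T→F).

1, 3, 4, 5, 7, 10, 11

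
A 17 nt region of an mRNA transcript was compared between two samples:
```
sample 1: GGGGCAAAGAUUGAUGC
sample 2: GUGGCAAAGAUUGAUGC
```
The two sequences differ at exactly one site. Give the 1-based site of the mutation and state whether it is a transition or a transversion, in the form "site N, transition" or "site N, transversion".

Site 2 changes G→U. G is a purine and U is a pyrimidine, so this is a transversion.

site 2, transversion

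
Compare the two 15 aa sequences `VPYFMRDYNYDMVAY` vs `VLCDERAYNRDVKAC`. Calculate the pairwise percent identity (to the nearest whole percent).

Mismatches at positions 2, 3, 4, 5, 7, 10, 12, 13, 15 (1-based): 9 of 15.
Identical positions: 6/15 = 40% → 40%.

40%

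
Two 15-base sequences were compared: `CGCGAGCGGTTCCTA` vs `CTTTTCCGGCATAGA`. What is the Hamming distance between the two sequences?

Comparing position by position, 10 positions differ: 2 (G/T), 3 (C/T), 4 (G/T), 5 (A/T), 6 (G/C), 10 (T/C), 11 (T/A), 12 (C/T), 13 (C/A), 14 (T/G).

10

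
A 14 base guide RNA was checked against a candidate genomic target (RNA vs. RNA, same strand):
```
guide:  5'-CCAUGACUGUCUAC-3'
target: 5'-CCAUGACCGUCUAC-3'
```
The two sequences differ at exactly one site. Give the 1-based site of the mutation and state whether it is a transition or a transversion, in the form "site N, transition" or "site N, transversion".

site 8, transition

The sequences differ only at site 8: U→C (pyrimidine→pyrimidine), a transition.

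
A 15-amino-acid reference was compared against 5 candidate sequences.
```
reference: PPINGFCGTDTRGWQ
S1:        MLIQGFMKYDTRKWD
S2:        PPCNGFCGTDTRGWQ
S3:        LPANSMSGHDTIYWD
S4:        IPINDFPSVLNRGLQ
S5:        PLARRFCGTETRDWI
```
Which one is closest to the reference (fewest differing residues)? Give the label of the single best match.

Hamming distances to reference — S1: 8; S2: 1; S3: 9; S4: 8; S5: 7.
Smallest is S2 with 1 mismatch.

S2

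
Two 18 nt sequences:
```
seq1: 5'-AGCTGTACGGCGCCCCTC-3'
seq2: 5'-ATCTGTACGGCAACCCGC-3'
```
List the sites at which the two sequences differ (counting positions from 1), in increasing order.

Differences at site 2 (G→T), site 12 (G→A), site 13 (C→A), site 17 (T→G).

2, 12, 13, 17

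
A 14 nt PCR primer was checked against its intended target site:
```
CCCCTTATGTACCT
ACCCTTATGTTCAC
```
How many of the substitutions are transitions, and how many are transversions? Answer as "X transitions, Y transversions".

1 transition, 3 transversions

Transitions (purine↔purine or pyrimidine↔pyrimidine): 14 T→C.
Transversions (purine↔pyrimidine): 1 C→A, 11 A→T, 13 C→A.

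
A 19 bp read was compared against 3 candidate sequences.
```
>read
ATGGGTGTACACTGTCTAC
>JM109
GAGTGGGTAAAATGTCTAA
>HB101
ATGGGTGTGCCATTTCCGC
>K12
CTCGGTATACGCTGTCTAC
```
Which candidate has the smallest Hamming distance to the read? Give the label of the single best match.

Hamming distances to read — JM109: 7; HB101: 6; K12: 4.
Smallest is K12 with 4 mismatches.

K12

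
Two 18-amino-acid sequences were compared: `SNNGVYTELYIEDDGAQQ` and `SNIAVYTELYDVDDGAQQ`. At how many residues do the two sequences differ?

Mismatches (1-based): residue 3: N→I; residue 4: G→A; residue 11: I→D; residue 12: E→V.

4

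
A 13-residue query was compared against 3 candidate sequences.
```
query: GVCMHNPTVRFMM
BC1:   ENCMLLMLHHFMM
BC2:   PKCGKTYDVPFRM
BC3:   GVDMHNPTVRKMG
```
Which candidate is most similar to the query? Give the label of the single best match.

BC3

Hamming distances to query — BC1: 8; BC2: 9; BC3: 3.
Smallest is BC3 with 3 mismatches.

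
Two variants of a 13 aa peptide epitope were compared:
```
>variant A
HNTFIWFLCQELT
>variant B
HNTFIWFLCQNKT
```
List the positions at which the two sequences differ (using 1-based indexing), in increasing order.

11, 12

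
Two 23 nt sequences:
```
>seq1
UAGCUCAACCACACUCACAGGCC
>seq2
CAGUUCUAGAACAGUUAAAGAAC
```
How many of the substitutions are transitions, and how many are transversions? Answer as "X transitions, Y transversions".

Transitions (purine↔purine or pyrimidine↔pyrimidine): 1 U→C, 4 C→U, 16 C→U, 21 G→A.
Transversions (purine↔pyrimidine): 7 A→U, 9 C→G, 10 C→A, 14 C→G, 18 C→A, 22 C→A.

4 transitions, 6 transversions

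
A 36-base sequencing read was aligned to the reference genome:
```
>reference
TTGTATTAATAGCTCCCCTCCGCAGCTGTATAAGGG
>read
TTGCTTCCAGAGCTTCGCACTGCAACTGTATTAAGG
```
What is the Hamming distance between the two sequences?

12

Comparing position by position, 12 bases differ: 4 (T/C), 5 (A/T), 7 (T/C), 8 (A/C), 10 (T/G), 15 (C/T), 17 (C/G), 19 (T/A), 21 (C/T), 25 (G/A), 32 (A/T), 34 (G/A).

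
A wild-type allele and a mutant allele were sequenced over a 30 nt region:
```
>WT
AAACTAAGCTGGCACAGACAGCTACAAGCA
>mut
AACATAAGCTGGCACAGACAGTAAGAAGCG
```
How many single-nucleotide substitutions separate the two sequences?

6

Mismatches (1-based): site 3: A→C; site 4: C→A; site 22: C→T; site 23: T→A; site 25: C→G; site 30: A→G.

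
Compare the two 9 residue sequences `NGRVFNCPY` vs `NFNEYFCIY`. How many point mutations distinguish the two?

6

Comparing position by position, 6 positions differ: 2 (G/F), 3 (R/N), 4 (V/E), 5 (F/Y), 6 (N/F), 8 (P/I).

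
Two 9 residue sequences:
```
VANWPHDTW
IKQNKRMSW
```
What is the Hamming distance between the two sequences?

8

Comparing position by position, 8 residues differ: 1 (V/I), 2 (A/K), 3 (N/Q), 4 (W/N), 5 (P/K), 6 (H/R), 7 (D/M), 8 (T/S).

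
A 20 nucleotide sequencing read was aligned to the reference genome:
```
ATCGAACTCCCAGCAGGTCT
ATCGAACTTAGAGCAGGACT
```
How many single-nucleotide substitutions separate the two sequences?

4

Mismatches (1-based): base 9: C→T; base 10: C→A; base 11: C→G; base 18: T→A.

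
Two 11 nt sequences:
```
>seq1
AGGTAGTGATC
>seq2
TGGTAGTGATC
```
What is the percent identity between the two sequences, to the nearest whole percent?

1 position differs (1), so 10 of 11 match: 10/11 = 90.91%.

91%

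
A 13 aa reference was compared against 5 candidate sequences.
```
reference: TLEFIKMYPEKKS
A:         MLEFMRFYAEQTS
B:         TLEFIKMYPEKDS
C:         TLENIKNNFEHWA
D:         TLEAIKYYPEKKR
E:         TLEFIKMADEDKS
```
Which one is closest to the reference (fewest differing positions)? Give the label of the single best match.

A differs at 7 positions; B differs at 1 position; C differs at 7 positions; D differs at 3 positions; E differs at 3 positions. The closest is B.

B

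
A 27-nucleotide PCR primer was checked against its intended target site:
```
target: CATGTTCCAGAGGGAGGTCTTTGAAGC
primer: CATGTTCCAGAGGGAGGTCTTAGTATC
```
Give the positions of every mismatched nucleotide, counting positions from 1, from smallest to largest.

22, 24, 26

Differences at position 22 (T→A), position 24 (A→T), position 26 (G→T).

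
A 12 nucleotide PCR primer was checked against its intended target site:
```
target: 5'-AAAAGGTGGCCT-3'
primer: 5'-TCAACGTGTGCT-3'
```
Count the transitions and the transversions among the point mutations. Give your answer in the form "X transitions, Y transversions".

0 transitions, 5 transversions

Transitions (purine↔purine or pyrimidine↔pyrimidine): none.
Transversions (purine↔pyrimidine): 1 A→T, 2 A→C, 5 G→C, 9 G→T, 10 C→G.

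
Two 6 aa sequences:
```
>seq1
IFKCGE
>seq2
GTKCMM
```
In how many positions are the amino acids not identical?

Comparing position by position, 4 positions differ: 1 (I/G), 2 (F/T), 5 (G/M), 6 (E/M).

4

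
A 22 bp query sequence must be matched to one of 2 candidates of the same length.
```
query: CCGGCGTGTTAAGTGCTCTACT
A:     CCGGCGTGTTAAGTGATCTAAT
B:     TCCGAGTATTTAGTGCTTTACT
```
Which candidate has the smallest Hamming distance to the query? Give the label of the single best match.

A

A differs at 2 bases; B differs at 6 bases. The closest is A.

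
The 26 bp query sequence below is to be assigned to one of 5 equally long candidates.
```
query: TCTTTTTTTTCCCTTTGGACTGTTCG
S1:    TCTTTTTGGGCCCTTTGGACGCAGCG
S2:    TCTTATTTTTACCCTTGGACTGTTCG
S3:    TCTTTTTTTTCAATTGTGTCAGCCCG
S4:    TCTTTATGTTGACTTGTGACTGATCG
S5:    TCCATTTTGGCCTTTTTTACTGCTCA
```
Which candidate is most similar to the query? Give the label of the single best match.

Hamming distances to query — S1: 7; S2: 3; S3: 8; S4: 7; S5: 9.
Smallest is S2 with 3 mismatches.

S2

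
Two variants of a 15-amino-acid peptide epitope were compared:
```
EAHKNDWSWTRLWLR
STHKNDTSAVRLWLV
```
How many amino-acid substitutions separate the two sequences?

Mismatches (1-based): position 1: E→S; position 2: A→T; position 7: W→T; position 9: W→A; position 10: T→V; position 15: R→V.

6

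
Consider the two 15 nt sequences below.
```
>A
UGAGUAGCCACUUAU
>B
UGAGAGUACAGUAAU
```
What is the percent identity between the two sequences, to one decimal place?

60.0%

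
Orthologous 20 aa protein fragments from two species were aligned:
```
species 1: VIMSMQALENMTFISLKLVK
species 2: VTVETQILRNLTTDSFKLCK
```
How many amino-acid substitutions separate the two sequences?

11

Comparing position by position, 11 positions differ: 2 (I/T), 3 (M/V), 4 (S/E), 5 (M/T), 7 (A/I), 9 (E/R), 11 (M/L), 13 (F/T), 14 (I/D), 16 (L/F), 19 (V/C).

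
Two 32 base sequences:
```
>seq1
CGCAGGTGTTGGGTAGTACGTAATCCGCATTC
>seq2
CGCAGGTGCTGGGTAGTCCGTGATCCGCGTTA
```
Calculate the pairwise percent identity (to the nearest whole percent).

Mismatches at positions 9, 18, 22, 29, 32 (1-based): 5 of 32.
Identical positions: 27/32 = 84.38% → 84%.

84%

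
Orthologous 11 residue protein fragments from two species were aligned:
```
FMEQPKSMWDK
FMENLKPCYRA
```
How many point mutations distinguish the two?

7

Mismatches (1-based): position 4: Q→N; position 5: P→L; position 7: S→P; position 8: M→C; position 9: W→Y; position 10: D→R; position 11: K→A.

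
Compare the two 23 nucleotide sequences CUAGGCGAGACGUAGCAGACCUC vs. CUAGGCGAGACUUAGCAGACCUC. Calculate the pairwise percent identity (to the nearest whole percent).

96%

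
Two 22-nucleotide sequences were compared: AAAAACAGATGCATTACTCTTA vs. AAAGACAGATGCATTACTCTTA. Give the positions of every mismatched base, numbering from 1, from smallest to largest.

Differences at position 4 (A→G).

4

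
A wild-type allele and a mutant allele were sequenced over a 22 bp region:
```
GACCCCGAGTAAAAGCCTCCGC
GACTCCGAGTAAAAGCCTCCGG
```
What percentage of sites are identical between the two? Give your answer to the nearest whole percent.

2 positions differ (4, 22), so 20 of 22 match: 20/22 = 90.91%.

91%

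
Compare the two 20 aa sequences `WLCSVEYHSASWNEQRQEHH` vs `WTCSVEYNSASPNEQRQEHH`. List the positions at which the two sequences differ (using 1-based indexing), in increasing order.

2, 8, 12

Scanning 1-based: 2: L/T; 8: H/N; 12: W/P.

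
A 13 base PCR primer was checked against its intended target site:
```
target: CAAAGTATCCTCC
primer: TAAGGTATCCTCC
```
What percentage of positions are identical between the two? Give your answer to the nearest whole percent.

85%

Mismatches at positions 1, 4 (1-based): 2 of 13.
Identical positions: 11/13 = 84.62% → 85%.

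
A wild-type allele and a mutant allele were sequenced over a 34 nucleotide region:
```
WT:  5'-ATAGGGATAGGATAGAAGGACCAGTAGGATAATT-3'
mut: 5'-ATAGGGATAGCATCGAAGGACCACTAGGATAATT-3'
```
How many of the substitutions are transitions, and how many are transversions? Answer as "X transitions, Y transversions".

Transitions (purine↔purine or pyrimidine↔pyrimidine): none.
Transversions (purine↔pyrimidine): 11 G→C, 14 A→C, 24 G→C.

0 transitions, 3 transversions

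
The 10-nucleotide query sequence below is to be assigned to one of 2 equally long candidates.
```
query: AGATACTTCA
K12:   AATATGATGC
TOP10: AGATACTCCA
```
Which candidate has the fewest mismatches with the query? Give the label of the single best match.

K12 differs at 8 bases; TOP10 differs at 1 base. The closest is TOP10.

TOP10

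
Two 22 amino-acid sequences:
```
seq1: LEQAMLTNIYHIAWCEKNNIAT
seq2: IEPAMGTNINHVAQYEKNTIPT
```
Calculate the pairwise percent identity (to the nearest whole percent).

59%

9 positions differ (1, 3, 6, 10, 12, 14, 15, 19, 21), so 13 of 22 match: 13/22 = 59.09%.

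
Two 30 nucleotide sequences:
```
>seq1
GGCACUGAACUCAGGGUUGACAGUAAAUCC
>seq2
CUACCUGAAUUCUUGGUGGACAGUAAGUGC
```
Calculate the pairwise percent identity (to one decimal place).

Mismatches at positions 1, 2, 3, 4, 10, 13, 14, 18, 27, 29 (1-based): 10 of 30.
Identical positions: 20/30 = 66.67% → 66.7%.

66.7%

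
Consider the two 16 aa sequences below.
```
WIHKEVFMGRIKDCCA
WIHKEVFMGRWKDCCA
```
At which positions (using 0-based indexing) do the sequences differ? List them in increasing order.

Differences at position 10 (I→W).

10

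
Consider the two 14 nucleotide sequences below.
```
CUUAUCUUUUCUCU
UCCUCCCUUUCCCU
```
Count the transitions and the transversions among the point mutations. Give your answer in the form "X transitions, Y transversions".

6 transitions, 1 transversion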